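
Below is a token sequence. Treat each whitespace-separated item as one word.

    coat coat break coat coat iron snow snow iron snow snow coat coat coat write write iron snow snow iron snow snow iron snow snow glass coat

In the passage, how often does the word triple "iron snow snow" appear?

Scanning the 25 overlapping trigram windows for "iron snow snow":
  position 6–8: iron snow snow
  position 9–11: iron snow snow
  position 17–19: iron snow snow
  position 20–22: iron snow snow
  position 23–25: iron snow snow

5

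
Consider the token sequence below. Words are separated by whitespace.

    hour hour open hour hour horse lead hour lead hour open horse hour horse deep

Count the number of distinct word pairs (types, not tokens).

15 tokens → 14 bigram windows in total.
Repeated bigrams (each contributes count−1 duplicates):
  hour horse: 2
  hour hour: 2
  hour open: 2
  lead hour: 2
4 duplicate windows → 14 − 4 = 10 distinct.

10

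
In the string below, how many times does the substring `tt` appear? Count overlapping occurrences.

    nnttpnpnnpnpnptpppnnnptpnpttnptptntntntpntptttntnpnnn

Sliding a length-2 window over the 53 characters (52 positions):
  position 3–4: tt
  position 27–28: tt
  position 44–45: tt
  position 45–46: tt

4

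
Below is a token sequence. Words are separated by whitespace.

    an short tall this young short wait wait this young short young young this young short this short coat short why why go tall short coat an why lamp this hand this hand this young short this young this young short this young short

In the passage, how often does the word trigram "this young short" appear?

6

Scanning the 42 overlapping trigram windows for "this young short":
  position 4–6: this young short
  position 9–11: this young short
  position 14–16: this young short
  position 34–36: this young short
  position 39–41: this young short
  position 42–44: this young short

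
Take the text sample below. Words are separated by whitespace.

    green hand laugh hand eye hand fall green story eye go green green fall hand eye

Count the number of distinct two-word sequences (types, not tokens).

14

16 tokens → 15 bigram windows in total.
Repeated bigrams (each contributes count−1 duplicates):
  hand eye: 2
1 duplicate windows → 15 − 1 = 14 distinct.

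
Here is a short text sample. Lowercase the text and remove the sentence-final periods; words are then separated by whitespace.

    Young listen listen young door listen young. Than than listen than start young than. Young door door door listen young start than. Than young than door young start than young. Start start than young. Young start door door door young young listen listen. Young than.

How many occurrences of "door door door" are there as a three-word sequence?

2

Scanning the 43 overlapping trigram windows for "door door door":
  position 16–18: door door door
  position 37–39: door door door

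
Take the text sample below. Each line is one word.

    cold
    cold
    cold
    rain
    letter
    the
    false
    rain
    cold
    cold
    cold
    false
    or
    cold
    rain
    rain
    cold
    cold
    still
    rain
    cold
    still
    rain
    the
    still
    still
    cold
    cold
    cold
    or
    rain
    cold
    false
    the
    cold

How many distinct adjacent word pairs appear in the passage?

35 tokens → 34 bigram windows in total.
Repeated bigrams (each contributes count−1 duplicates):
  cold cold: 7
  rain cold: 4
  cold false: 2
  cold rain: 2
  cold still: 2
  still rain: 2
13 duplicate windows → 34 − 13 = 21 distinct.

21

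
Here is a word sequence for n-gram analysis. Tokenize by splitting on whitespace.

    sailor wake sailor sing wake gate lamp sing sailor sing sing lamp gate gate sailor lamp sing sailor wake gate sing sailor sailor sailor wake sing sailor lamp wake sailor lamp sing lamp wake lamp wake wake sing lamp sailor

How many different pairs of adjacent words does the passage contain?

40 tokens → 39 bigram windows in total.
Repeated bigrams (each contributes count−1 duplicates):
  sing sailor: 4
  lamp sing: 3
  lamp wake: 3
  sailor lamp: 3
  sailor wake: 3
  sing lamp: 3
  sailor sailor: 2
  sailor sing: 2
  … (3 more repeated)
18 duplicate windows → 39 − 18 = 21 distinct.

21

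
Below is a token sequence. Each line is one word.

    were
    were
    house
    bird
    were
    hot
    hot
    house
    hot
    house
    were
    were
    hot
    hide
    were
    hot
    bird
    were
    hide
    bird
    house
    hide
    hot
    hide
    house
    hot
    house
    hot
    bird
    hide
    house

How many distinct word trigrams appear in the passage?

31 tokens → 29 trigram windows in total.
Repeated trigrams (each contributes count−1 duplicates):
  hot house hot: 2
  house hot house: 2
2 duplicate windows → 29 − 2 = 27 distinct.

27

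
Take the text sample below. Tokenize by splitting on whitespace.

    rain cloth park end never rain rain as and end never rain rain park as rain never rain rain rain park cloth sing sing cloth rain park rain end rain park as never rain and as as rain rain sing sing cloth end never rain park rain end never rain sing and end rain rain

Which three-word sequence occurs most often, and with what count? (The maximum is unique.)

"end never rain", 4 times

Trigram frequencies (highest first):
  end never rain: 4
  never rain rain: 3
  rain rain park: 2
  rain park as: 2
  sing sing cloth: 2
  rain park rain: 2
  … (37 more, each ≤ 2)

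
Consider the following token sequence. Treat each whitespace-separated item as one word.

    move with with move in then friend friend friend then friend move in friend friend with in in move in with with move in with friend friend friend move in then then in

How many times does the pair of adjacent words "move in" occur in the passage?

5

Scanning the 32 overlapping bigram windows for "move in":
  position 4–5: move in
  position 12–13: move in
  position 19–20: move in
  position 23–24: move in
  position 29–30: move in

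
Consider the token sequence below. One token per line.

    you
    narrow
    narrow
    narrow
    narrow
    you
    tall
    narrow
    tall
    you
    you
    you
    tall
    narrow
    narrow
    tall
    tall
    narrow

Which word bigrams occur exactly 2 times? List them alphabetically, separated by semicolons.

narrow tall; you tall; you you

Bigram counts meeting the condition (exactly 2 times):
  narrow tall: 2
  you tall: 2
  you you: 2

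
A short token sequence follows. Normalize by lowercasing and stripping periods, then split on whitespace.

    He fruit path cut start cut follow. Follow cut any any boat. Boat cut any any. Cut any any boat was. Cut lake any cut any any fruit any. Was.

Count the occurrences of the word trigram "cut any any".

Scanning the 28 overlapping trigram windows for "cut any any":
  position 9–11: cut any any
  position 14–16: cut any any
  position 17–19: cut any any
  position 25–27: cut any any

4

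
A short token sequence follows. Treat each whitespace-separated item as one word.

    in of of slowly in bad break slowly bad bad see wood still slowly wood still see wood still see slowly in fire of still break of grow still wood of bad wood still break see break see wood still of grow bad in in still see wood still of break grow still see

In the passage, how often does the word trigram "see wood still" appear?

4

Scanning the 52 overlapping trigram windows for "see wood still":
  position 11–13: see wood still
  position 17–19: see wood still
  position 38–40: see wood still
  position 47–49: see wood still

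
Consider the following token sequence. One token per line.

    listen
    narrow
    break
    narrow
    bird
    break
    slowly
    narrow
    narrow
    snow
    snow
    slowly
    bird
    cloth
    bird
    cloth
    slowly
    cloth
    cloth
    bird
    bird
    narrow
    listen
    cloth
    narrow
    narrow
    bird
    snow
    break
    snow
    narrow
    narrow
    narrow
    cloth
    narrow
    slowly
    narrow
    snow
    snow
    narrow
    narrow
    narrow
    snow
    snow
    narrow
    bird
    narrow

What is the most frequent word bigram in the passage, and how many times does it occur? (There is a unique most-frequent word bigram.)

"narrow narrow", 6 times

Bigram frequencies (highest first):
  narrow narrow: 6
  narrow bird: 3
  narrow snow: 3
  snow snow: 3
  snow narrow: 3
  slowly narrow: 2
  … (22 more, each ≤ 2)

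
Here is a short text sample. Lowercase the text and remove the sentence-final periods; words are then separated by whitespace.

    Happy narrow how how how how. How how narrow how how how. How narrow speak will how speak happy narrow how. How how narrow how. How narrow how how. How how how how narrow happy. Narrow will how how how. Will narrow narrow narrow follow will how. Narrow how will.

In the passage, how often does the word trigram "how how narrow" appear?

Scanning the 48 overlapping trigram windows for "how how narrow":
  position 7–9: how how narrow
  position 12–14: how how narrow
  position 22–24: how how narrow
  position 25–27: how how narrow
  position 32–34: how how narrow

5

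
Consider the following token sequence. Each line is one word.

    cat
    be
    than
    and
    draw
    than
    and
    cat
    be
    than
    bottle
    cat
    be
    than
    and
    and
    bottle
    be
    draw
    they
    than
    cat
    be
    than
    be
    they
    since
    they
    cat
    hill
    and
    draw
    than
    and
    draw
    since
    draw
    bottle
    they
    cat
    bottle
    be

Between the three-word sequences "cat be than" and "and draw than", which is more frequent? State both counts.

"cat be than" (4 vs 2)

"cat be than": 4 occurrences
"and draw than": 2 occurrences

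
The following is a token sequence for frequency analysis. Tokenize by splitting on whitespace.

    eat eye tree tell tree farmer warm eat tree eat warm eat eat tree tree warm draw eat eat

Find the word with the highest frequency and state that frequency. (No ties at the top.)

Unigram frequencies (highest first):
  eat: 7
  tree: 5
  warm: 3
  eye: 1
  tell: 1
  farmer: 1
  … (1 more, each ≤ 1)

"eat", 7 times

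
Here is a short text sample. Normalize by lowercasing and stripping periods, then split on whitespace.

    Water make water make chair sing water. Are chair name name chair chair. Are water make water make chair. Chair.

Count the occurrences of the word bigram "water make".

Scanning the 19 overlapping bigram windows for "water make":
  position 1–2: water make
  position 3–4: water make
  position 15–16: water make
  position 17–18: water make

4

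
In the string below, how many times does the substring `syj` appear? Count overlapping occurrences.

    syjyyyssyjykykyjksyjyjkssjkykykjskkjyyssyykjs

Sliding a length-3 window over the 45 characters (43 positions):
  position 1–3: syj
  position 8–10: syj
  position 18–20: syj

3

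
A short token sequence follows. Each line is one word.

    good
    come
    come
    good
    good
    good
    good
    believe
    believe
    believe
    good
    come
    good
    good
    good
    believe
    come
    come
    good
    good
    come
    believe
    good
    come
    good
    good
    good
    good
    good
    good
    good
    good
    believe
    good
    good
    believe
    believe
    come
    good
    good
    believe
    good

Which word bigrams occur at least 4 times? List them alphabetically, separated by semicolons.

believe good; come good; good believe; good come; good good

Bigram counts meeting the condition (at least 4 times):
  believe good: 4
  come good: 5
  good believe: 5
  good come: 4
  good good: 15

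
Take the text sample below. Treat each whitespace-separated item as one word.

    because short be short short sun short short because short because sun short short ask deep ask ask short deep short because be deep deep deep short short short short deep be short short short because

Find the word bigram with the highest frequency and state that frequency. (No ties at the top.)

"short short", 8 times

Bigram frequencies (highest first):
  short short: 8
  short because: 4
  because short: 2
  be short: 2
  sun short: 2
  short deep: 2
  … (13 more, each ≤ 2)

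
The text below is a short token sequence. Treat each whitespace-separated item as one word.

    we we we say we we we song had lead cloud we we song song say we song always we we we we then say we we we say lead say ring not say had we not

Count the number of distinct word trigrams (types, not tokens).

37 tokens → 35 trigram windows in total.
Repeated trigrams (each contributes count−1 duplicates):
  we we we: 5
  say we we: 2
  we we say: 2
  we we song: 2
7 duplicate windows → 35 − 7 = 28 distinct.

28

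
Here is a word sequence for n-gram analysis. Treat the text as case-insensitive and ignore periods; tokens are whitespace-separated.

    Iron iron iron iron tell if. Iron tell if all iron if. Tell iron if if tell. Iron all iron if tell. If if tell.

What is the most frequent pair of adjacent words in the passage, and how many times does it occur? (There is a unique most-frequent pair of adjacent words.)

Bigram frequencies (highest first):
  if tell: 4
  iron iron: 3
  tell if: 3
  iron if: 3
  iron tell: 2
  all iron: 2
  … (5 more, each ≤ 2)

"if tell", 4 times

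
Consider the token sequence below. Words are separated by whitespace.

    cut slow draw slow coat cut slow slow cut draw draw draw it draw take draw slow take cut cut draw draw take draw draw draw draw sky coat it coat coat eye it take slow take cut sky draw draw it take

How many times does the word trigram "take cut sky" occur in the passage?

Scanning the 41 overlapping trigram windows for "take cut sky":
  position 37–39: take cut sky

1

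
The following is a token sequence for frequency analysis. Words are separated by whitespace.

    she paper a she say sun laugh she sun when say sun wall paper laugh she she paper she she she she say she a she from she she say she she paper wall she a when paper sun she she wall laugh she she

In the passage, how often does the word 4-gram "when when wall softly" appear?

Scanning the 42 overlapping 4-gram windows for "when when wall softly":
  (none found)

0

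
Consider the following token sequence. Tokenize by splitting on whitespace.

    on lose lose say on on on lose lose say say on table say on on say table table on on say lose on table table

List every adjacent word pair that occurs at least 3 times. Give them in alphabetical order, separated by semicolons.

on on; say on

Bigram counts meeting the condition (at least 3 times):
  on on: 4
  say on: 3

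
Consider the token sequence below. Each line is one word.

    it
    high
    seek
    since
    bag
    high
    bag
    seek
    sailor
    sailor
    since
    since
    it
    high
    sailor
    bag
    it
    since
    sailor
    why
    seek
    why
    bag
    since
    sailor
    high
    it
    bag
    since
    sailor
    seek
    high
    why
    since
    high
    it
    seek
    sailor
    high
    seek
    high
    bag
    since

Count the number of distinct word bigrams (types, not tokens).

31

43 tokens → 42 bigram windows in total.
Repeated bigrams (each contributes count−1 duplicates):
  bag since: 3
  since sailor: 3
  high bag: 2
  high it: 2
  high seek: 2
  it high: 2
  sailor high: 2
  seek high: 2
  … (1 more repeated)
11 duplicate windows → 42 − 11 = 31 distinct.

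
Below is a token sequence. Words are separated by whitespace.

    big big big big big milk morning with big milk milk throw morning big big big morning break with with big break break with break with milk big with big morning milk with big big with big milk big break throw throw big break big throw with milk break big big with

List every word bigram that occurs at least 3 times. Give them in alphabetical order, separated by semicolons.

big big; big break; big milk; big with; break with; with big

Bigram counts meeting the condition (at least 3 times):
  big big: 8
  big break: 3
  big milk: 3
  big with: 3
  break with: 3
  with big: 5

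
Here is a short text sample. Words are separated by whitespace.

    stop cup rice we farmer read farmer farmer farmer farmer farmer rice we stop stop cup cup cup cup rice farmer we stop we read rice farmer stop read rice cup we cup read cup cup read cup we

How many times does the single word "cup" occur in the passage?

Scanning the 39 tokens for "cup":
  position 2: cup
  position 16: cup
  position 17: cup
  position 18: cup
  position 19: cup
  position 31: cup
  position 33: cup
  position 35: cup
  position 36: cup
  position 38: cup

10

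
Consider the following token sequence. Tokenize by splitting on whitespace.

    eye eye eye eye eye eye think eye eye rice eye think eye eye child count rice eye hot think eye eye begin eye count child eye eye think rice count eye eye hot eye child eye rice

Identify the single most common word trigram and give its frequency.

Trigram frequencies (highest first):
  eye eye eye: 4
  think eye eye: 3
  eye eye think: 2
  eye think eye: 2
  eye eye rice: 1
  eye rice eye: 1
  … (23 more, each ≤ 1)

"eye eye eye", 4 times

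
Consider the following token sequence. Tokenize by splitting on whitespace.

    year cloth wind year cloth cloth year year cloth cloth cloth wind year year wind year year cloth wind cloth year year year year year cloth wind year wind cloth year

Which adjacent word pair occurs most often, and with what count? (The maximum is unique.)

"year year", 7 times

Bigram frequencies (highest first):
  year year: 7
  year cloth: 5
  cloth wind: 4
  wind year: 4
  cloth cloth: 3
  cloth year: 3
  … (2 more, each ≤ 2)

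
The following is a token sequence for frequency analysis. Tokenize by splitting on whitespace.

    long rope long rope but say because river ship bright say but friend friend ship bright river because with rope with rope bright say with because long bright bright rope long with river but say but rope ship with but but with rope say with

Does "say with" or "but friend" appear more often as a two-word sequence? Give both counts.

"say with": 2 occurrences
"but friend": 1 occurrence

"say with" (2 vs 1)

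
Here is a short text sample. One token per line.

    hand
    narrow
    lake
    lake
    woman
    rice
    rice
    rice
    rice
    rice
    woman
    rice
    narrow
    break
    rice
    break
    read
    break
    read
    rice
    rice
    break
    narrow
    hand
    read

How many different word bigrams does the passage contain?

25 tokens → 24 bigram windows in total.
Repeated bigrams (each contributes count−1 duplicates):
  rice rice: 5
  break read: 2
  rice break: 2
  woman rice: 2
7 duplicate windows → 24 − 7 = 17 distinct.

17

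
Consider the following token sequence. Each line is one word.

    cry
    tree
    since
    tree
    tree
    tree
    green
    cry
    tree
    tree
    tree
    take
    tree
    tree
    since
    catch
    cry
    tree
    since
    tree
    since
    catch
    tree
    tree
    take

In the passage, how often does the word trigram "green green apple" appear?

0

Scanning the 23 overlapping trigram windows for "green green apple":
  (none found)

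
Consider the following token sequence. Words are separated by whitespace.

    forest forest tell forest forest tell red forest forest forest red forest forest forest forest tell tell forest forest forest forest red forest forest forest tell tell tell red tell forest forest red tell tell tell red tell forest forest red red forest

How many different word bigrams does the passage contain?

43 tokens → 42 bigram windows in total.
Repeated bigrams (each contributes count−1 duplicates):
  forest forest: 14
  tell tell: 5
  forest red: 4
  forest tell: 4
  red forest: 4
  tell forest: 4
  red tell: 3
  tell red: 3
33 duplicate windows → 42 − 33 = 9 distinct.

9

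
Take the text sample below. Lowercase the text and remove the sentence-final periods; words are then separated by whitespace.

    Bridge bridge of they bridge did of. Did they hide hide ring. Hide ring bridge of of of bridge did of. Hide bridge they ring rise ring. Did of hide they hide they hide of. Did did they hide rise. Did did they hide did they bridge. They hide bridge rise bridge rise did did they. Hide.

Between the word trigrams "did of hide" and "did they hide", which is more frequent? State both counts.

"did they hide" (4 vs 2)

"did of hide": 2 occurrences
"did they hide": 4 occurrences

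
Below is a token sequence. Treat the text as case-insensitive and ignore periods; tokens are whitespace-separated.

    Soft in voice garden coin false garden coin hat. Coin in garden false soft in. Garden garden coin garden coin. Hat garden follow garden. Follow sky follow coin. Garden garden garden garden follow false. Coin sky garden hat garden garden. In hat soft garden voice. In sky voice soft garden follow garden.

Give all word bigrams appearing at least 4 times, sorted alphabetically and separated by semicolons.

garden coin; garden follow; garden garden

Bigram counts meeting the condition (at least 4 times):
  garden coin: 4
  garden follow: 4
  garden garden: 5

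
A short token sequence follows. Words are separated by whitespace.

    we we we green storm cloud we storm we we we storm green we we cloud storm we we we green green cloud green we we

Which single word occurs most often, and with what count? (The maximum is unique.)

"we", 14 times

Unigram frequencies (highest first):
  we: 14
  green: 5
  storm: 4
  cloud: 3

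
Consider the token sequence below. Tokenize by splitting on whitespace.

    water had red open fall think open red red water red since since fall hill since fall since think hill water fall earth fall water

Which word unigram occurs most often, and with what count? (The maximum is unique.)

Unigram frequencies (highest first):
  fall: 5
  water: 4
  red: 4
  since: 4
  open: 2
  think: 2
  … (3 more, each ≤ 2)

"fall", 5 times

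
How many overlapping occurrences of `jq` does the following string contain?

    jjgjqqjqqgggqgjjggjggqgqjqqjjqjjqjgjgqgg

5

Sliding a length-2 window over the 40 characters (39 positions):
  position 4–5: jq
  position 7–8: jq
  position 25–26: jq
  position 29–30: jq
  position 32–33: jq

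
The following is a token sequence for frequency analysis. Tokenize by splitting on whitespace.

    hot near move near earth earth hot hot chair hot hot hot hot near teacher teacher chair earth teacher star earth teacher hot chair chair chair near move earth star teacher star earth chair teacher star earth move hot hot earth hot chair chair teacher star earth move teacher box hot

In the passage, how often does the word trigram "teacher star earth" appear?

4

Scanning the 49 overlapping trigram windows for "teacher star earth":
  position 19–21: teacher star earth
  position 31–33: teacher star earth
  position 35–37: teacher star earth
  position 45–47: teacher star earth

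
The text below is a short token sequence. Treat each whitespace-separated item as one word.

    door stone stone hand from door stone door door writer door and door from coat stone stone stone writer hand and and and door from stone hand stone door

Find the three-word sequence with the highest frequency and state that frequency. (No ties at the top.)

"and door from", 2 times

Trigram frequencies (highest first):
  and door from: 2
  door stone stone: 1
  stone stone hand: 1
  stone hand from: 1
  hand from door: 1
  from door stone: 1
  … (20 more, each ≤ 1)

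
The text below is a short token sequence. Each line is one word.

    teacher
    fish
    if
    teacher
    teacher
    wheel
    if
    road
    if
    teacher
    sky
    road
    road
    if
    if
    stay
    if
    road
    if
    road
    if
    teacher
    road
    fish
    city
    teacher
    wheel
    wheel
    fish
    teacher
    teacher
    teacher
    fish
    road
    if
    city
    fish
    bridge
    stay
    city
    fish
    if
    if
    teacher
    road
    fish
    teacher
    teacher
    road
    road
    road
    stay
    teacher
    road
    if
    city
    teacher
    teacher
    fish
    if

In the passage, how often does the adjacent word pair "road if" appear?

Scanning the 59 overlapping bigram windows for "road if":
  position 8–9: road if
  position 13–14: road if
  position 18–19: road if
  position 20–21: road if
  position 34–35: road if
  position 54–55: road if

6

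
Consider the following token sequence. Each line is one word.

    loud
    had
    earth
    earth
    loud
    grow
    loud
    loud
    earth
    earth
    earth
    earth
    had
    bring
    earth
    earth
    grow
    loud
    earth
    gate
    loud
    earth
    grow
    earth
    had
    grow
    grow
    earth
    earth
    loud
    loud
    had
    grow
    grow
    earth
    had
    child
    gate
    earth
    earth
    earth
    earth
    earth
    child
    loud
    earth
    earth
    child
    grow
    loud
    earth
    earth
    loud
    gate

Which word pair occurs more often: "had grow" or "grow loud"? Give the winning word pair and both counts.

"grow loud" (3 vs 2)

"had grow": 2 occurrences
"grow loud": 3 occurrences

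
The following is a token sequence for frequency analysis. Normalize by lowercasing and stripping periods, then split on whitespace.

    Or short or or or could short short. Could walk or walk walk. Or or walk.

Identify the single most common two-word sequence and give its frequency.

Bigram frequencies (highest first):
  or or: 3
  walk or: 2
  or walk: 2
  or short: 1
  short or: 1
  or could: 1
  … (5 more, each ≤ 1)

"or or", 3 times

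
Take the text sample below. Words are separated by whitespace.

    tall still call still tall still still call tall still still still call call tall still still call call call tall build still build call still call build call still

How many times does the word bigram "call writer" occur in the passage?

Scanning the 29 overlapping bigram windows for "call writer":
  (none found)

0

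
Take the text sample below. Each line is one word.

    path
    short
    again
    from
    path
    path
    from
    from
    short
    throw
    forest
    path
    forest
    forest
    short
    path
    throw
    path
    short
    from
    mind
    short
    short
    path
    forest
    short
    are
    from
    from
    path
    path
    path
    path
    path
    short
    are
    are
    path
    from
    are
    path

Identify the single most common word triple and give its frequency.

Trigram frequencies (highest first):
  path path path: 3
  from path path: 2
  path short again: 1
  short again from: 1
  again from path: 1
  path path from: 1
  … (30 more, each ≤ 1)

"path path path", 3 times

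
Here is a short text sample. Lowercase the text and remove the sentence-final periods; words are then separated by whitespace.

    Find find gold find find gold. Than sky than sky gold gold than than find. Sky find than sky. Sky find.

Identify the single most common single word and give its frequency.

"find", 7 times

Unigram frequencies (highest first):
  find: 7
  than: 5
  sky: 5
  gold: 4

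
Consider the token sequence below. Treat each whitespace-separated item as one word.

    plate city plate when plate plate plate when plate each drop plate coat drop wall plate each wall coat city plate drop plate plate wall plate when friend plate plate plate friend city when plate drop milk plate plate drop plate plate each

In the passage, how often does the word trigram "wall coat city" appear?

1

Scanning the 41 overlapping trigram windows for "wall coat city":
  position 18–20: wall coat city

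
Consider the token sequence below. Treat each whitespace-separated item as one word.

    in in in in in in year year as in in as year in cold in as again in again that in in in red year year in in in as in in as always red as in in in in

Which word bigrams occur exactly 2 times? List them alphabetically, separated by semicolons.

year in; year year

Bigram counts meeting the condition (exactly 2 times):
  year in: 2
  year year: 2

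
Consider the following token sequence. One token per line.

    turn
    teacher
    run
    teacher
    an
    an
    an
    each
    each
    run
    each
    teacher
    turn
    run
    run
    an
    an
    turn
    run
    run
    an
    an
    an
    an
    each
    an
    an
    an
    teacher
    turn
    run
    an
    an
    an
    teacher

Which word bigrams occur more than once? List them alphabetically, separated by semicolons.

Bigram counts meeting the condition (more than once):
  an an: 10
  an each: 2
  an teacher: 2
  run an: 3
  run run: 2
  teacher turn: 2
  turn run: 3

an an; an each; an teacher; run an; run run; teacher turn; turn run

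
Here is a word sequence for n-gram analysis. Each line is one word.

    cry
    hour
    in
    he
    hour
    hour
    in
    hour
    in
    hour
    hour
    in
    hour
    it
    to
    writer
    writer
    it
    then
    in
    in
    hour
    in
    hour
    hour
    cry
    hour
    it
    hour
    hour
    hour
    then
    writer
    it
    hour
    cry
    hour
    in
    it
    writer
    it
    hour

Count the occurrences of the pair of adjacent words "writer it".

Scanning the 41 overlapping bigram windows for "writer it":
  position 17–18: writer it
  position 33–34: writer it
  position 40–41: writer it

3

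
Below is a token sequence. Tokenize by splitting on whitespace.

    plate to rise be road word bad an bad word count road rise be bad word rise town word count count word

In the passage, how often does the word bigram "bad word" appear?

2

Scanning the 21 overlapping bigram windows for "bad word":
  position 9–10: bad word
  position 15–16: bad word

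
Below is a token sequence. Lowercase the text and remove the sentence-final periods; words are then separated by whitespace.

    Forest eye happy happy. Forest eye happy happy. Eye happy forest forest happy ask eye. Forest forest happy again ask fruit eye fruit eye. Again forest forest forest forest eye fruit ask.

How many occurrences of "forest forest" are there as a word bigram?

Scanning the 31 overlapping bigram windows for "forest forest":
  position 11–12: forest forest
  position 16–17: forest forest
  position 26–27: forest forest
  position 27–28: forest forest
  position 28–29: forest forest

5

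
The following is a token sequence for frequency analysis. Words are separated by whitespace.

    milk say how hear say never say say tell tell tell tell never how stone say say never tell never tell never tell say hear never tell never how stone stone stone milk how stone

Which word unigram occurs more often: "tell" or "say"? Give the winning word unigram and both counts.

"tell" (8 vs 7)

"tell": 8 occurrences
"say": 7 occurrences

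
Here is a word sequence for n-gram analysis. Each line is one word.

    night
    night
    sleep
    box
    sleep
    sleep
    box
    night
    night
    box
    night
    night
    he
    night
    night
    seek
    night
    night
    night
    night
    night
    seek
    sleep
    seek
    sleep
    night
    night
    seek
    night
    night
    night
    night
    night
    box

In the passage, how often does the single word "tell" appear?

Scanning the 34 tokens for "tell":
  (none found)

0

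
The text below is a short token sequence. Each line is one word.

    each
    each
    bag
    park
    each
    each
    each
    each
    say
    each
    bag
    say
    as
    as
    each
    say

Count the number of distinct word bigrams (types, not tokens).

10

16 tokens → 15 bigram windows in total.
Repeated bigrams (each contributes count−1 duplicates):
  each each: 4
  each bag: 2
  each say: 2
5 duplicate windows → 15 − 5 = 10 distinct.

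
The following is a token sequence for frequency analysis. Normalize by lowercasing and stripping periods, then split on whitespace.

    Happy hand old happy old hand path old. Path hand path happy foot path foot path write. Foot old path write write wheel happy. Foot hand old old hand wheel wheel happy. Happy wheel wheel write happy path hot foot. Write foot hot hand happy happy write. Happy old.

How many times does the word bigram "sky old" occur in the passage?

Scanning the 48 overlapping bigram windows for "sky old":
  (none found)

0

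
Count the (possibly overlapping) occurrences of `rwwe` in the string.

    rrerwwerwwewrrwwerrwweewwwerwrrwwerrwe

5

Sliding a length-4 window over the 38 characters (35 positions):
  position 4–7: rwwe
  position 8–11: rwwe
  position 14–17: rwwe
  position 19–22: rwwe
  position 31–34: rwwe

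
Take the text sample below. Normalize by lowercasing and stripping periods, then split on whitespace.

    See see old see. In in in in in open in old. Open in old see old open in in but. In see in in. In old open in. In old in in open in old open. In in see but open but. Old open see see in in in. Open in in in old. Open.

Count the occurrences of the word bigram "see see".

Scanning the 55 overlapping bigram windows for "see see":
  position 1–2: see see
  position 46–47: see see

2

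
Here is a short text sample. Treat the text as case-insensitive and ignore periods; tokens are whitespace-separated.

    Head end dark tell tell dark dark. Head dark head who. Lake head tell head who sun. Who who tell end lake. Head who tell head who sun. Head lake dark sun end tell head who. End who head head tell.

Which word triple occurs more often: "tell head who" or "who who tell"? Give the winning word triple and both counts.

"tell head who": 3 occurrences
"who who tell": 1 occurrence

"tell head who" (3 vs 1)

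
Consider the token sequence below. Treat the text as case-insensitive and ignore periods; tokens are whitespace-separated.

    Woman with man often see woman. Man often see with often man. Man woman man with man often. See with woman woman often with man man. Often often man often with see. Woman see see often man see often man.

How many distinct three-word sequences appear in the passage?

33

40 tokens → 38 trigram windows in total.
Repeated trigrams (each contributes count−1 duplicates):
  man often see: 3
  often see with: 2
  see often man: 2
  with man often: 2
5 duplicate windows → 38 − 5 = 33 distinct.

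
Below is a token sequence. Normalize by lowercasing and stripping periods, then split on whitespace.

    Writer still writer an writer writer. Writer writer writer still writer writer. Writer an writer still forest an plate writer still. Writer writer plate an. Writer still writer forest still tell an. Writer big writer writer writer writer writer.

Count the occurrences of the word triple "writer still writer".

Scanning the 37 overlapping trigram windows for "writer still writer":
  position 1–3: writer still writer
  position 9–11: writer still writer
  position 20–22: writer still writer
  position 26–28: writer still writer

4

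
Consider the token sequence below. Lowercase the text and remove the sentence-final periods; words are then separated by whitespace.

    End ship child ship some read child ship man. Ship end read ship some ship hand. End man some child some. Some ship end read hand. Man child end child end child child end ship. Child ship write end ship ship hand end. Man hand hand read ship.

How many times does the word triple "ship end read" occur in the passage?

2

Scanning the 46 overlapping trigram windows for "ship end read":
  position 10–12: ship end read
  position 23–25: ship end read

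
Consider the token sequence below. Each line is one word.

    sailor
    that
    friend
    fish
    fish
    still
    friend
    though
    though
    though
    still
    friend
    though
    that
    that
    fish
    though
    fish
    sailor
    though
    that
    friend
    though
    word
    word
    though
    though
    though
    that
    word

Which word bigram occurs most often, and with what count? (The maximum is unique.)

Bigram frequencies (highest first):
  though though: 4
  friend though: 3
  though that: 3
  that friend: 2
  still friend: 2
  sailor that: 1
  … (14 more, each ≤ 1)

"though though", 4 times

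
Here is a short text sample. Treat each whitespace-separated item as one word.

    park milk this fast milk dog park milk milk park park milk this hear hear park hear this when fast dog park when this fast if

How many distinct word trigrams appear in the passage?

23

26 tokens → 24 trigram windows in total.
Repeated trigrams (each contributes count−1 duplicates):
  park milk this: 2
1 duplicate windows → 24 − 1 = 23 distinct.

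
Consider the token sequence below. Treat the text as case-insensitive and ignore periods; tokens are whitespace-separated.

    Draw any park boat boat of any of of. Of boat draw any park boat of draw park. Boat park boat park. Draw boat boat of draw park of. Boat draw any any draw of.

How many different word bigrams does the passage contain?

19

35 tokens → 34 bigram windows in total.
Repeated bigrams (each contributes count−1 duplicates):
  park boat: 4
  boat of: 3
  draw any: 3
  any park: 2
  boat boat: 2
  boat draw: 2
  boat park: 2
  draw park: 2
  … (3 more repeated)
15 duplicate windows → 34 − 15 = 19 distinct.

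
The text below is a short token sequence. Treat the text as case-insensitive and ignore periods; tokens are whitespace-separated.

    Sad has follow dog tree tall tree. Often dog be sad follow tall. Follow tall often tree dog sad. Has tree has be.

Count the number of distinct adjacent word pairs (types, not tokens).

20

23 tokens → 22 bigram windows in total.
Repeated bigrams (each contributes count−1 duplicates):
  follow tall: 2
  sad has: 2
2 duplicate windows → 22 − 2 = 20 distinct.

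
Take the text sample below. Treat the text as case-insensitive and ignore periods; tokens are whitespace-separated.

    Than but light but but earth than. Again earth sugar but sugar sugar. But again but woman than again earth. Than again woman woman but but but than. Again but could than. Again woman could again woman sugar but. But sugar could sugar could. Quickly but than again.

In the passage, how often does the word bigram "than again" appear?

Scanning the 47 overlapping bigram windows for "than again":
  position 7–8: than again
  position 18–19: than again
  position 21–22: than again
  position 28–29: than again
  position 32–33: than again
  position 47–48: than again

6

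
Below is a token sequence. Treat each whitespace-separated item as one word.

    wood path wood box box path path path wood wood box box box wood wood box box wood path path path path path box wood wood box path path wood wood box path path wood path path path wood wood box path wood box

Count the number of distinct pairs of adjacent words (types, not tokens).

44 tokens → 43 bigram windows in total.
Repeated bigrams (each contributes count−1 duplicates):
  path path: 10
  wood box: 7
  path wood: 6
  wood wood: 5
  box box: 4
  box path: 4
  box wood: 3
  wood path: 3
34 duplicate windows → 43 − 34 = 9 distinct.

9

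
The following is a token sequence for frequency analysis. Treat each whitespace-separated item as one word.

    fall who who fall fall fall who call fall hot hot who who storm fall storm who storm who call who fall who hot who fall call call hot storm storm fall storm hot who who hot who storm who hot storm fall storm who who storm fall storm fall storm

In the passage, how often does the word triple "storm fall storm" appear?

5

Scanning the 49 overlapping trigram windows for "storm fall storm":
  position 14–16: storm fall storm
  position 31–33: storm fall storm
  position 42–44: storm fall storm
  position 47–49: storm fall storm
  position 49–51: storm fall storm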